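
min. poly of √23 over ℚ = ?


√23 satisfies x² - 23 = 0, irreducible over ℚ since 23 is squarefree

Minimal polynomial: x² - 23


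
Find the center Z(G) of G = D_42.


Z(G) = {g ∈ G | gx = xg for all x ∈ G}
For even n, Z(D_n) = {e, r^(n/2)}: the 180° rotation r^21 commutes with every reflection and rotation

Z(D_42) = {e, r^21}


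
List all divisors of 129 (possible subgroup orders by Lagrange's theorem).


Lagrange's theorem: |H| divides |G|
|G| = 129
Divisors of 129: 1, 3, 43, 129

Possible subgroup orders: {1, 3, 43, 129}


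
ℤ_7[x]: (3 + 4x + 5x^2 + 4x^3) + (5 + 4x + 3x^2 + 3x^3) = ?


Add coefficients mod 7:
x^0: 3 + 5 = 1 (mod 7)
x^1: 4 + 4 = 1 (mod 7)
x^2: 5 + 3 = 1 (mod 7)
x^3: 4 + 3 = 0 (mod 7)
Result: 1 + x + x^2

f + g = 1 + x + x^2


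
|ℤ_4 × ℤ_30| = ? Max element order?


|ℤ_4 × ℤ_30| = 4 × 30 = 120
Max element order = lcm(4,30) = 60
Cyclic? No (gcd=2)

|ℤ_4×ℤ_30| = 120, max element order = 60


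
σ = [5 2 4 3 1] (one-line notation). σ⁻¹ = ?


To find σ⁻¹, swap domain and range:
σ(1) = 5 → σ⁻¹(5) = 1
σ(2) = 2 → σ⁻¹(2) = 2
σ(3) = 4 → σ⁻¹(4) = 3
σ(4) = 3 → σ⁻¹(3) = 4
σ(5) = 1 → σ⁻¹(1) = 5

σ⁻¹ = [5 2 4 3 1]


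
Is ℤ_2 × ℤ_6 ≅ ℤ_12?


Comparing ℤ_2 × ℤ_6 and ℤ_12:
gcd(2,6) = 2 ≠ 1. Max element order in ℤ_2×ℤ_6 is lcm(2,6) = 6 < 12, so it has no element of order 12

No, ℤ_2 × ℤ_6 ≇ ℤ_12


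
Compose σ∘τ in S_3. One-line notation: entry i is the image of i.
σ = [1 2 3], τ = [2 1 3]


σ∘τ: apply τ first, then σ
1 →τ 2 →σ 2
2 →τ 1 →σ 1
3 →τ 3 →σ 3

σ∘τ = [2 1 3]


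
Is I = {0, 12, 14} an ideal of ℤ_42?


Check ideal conditions for I = {0, 12, 14} in ℤ_42:
(1) I is an additive subgroup? No
(2) For r ∈ ℤ_42 and a ∈ I: r·a ∈ I? No  [counterexample: r=2, a=12, r·a mod 42 = 24 ∉ I]

No, I is not an ideal of ℤ_42


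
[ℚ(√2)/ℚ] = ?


√2 has minimal polynomial x² - 2 (irreducible over ℚ since 2 is squarefree)

[ℚ(√2)/ℚ] = 2


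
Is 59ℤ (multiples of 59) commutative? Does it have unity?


59ℤ is a commutative ring under +,× but has no multiplicative identity (1 ∉ 59ℤ); it has no zero divisors, but without unity it is not an integral domain
Commutative: Yes
Integral domain: No
Has unity: No

59ℤ (multiples of 59): Commutative=Yes, Unity=No


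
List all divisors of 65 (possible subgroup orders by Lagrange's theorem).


Lagrange's theorem: |H| divides |G|
|G| = 65
Divisors of 65: 1, 5, 13, 65

Possible subgroup orders: {1, 5, 13, 65}


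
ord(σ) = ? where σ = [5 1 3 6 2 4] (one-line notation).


Cycle decomposition: (1 5 2) (4 6)
Cycle lengths: 3, 2
Order = lcm(3, 2) = 6

ord(σ) = 6


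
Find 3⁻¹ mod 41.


Use the extended Euclidean algorithm to write 1 = 3·s + 41·t; then s mod 41 is the inverse.
Euclidean algorithm:
  3 = 0·41 + 3
  41 = 13·3 + 2
  3 = 1·2 + 1
  2 = 2·1 + 0
gcd(3,41) = 1
Back-substitution gives: 3·(14) + 41·(-1) = 1
So 3⁻¹ ≡ 14 ≡ 14 (mod 41)
Check: 3 × 14 = 42 ≡ 1 (mod 41) ✓

3⁻¹ ≡ 14 (mod 41)


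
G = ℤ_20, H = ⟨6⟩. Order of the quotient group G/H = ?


|⟨6⟩| = n / gcd(6, 20) = 20 / 2 = 10
H is normal (ℤ_20 is abelian).
|G/H| = |G| / |H| = 20 / 10 = 2

|G/H| = 2


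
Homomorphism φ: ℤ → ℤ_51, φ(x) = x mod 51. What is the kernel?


Kernel = preimage of identity
ker(φ) = {x ∈ ℤ : x ≡ 0 (mod 51)} = 51ℤ = {0, ±51, ±102, ...}

ker(φ) = 51ℤ


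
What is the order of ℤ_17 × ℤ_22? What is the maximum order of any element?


|ℤ_17 × ℤ_22| = 17 × 22 = 374
Max element order = lcm(17,22) = 374
Cyclic? Yes (gcd=1)

|ℤ_17×ℤ_22| = 374, max element order = 374


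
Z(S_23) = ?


Z(G) = {g ∈ G | gx = xg for all x ∈ G}
S_n is non-abelian for n ≥ 3; Z(S_23) is trivial

Z(S_23) = {e}


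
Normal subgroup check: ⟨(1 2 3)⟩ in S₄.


H = ⟨(1 2 3)⟩ in S₄
(1 4)(1 2 3)(1 4)⁻¹ = (4 2 3) ∉ ⟨(1 2 3)⟩

No, not a normal subgroup


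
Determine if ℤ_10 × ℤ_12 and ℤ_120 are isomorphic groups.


Comparing ℤ_10 × ℤ_12 and ℤ_120:
gcd(10,12) = 2 ≠ 1. Max element order in ℤ_10×ℤ_12 is lcm(10,12) = 60 < 120, so it has no element of order 120

No, ℤ_10 × ℤ_12 ≇ ℤ_120


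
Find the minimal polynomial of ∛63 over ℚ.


∛63 satisfies x³ - 63 = 0, irreducible over ℚ (no rational root; 63 is not a perfect cube)

Minimal polynomial: x³ - 63


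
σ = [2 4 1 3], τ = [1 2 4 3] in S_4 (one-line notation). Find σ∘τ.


σ∘τ: apply τ first, then σ
1 →τ 1 →σ 2
2 →τ 2 →σ 4
3 →τ 4 →σ 3
4 →τ 3 →σ 1

σ∘τ = [2 4 3 1]


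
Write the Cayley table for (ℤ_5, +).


Elements: {0, 1, 2, 3, 4}
Operation: addition mod 5
Entry (a, b) = (a + b) mod 5

Cayley table:
  | 0 | 1 | 2 | 3 | 4
0 | 0 | 1 | 2 | 3 | 4
1 | 1 | 2 | 3 | 4 | 0
2 | 2 | 3 | 4 | 0 | 1
3 | 3 | 4 | 0 | 1 | 2
4 | 4 | 0 | 1 | 2 | 3


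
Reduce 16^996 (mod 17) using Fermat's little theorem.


Fermat's little theorem: if p is prime and gcd(a,p)=1, then a^(p-1) ≡ 1 (mod p)
p = 17 is prime, gcd(16,17) = 1
Reduce exponent: 996 mod 16 = 4
So 16^996 ≡ 16^4 (mod 17)
16^4 mod 17 = 1

16^996 ≡ 1 (mod 17)


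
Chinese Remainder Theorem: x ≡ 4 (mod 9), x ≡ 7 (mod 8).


m₁ = 9, m₂ = 8, gcd = 1, so CRT applies. M = m₁·m₂ = 72
Let M₁ = M/m₁ = 8, M₂ = M/m₂ = 9
Find y₁ ≡ M₁⁻¹ (mod m₁): 8⁻¹ ≡ 8 (mod 9)
Find y₂ ≡ M₂⁻¹ (mod m₂): 9⁻¹ ≡ 1 (mod 8)
x = a₁·M₁·y₁ + a₂·M₂·y₂ = 4·8·8 + 7·9·1 = 319
Reduce mod 72: x ≡ 31
Check: 31 mod 9 = 4 ✓, 31 mod 8 = 7 ✓

x ≡ 31 (mod 72)


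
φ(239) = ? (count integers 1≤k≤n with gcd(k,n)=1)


Factor n: 239 = 239
φ(n) = n · ∏(1 - 1/p) over distinct primes p | n
φ(239) = 239 · (1 - 1/239) = 238

φ(239) = 238


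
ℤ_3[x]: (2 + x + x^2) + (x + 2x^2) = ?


Add coefficients mod 3:
x^0: 2 + 0 = 2 (mod 3)
x^1: 1 + 1 = 2 (mod 3)
x^2: 1 + 2 = 0 (mod 3)
Result: 2 + 2x

f + g = 2 + 2x


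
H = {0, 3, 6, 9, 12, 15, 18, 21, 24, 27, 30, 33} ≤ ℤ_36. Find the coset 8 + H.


8 + H = {8 + h (mod 36) : h ∈ H}
8+0=8, 8+3=11, 8+6=14, 8+9=17, 8+12=20, 8+15=23, 8+18=26, 8+21=29, 8+24=32, 8+27=35, 8+30=2, 8+33=5
8 + H = {2, 5, 8, 11, 14, 17, 20, 23, 26, 29, 32, 35} = 2 + H

8 + H = {2, 5, 8, 11, 14, 17, 20, 23, 26, 29, 32, 35}


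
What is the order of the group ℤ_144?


ℤ_n has n elements.

|ℤ_144| = 144


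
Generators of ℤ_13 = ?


g generates ℤ_n iff gcd(g,n) = 1
Checking each g ∈ {1,...,12}:
gcd(1,13) = 1
gcd(2,13) = 1
gcd(3,13) = 1
gcd(4,13) = 1
gcd(5,13) = 1
gcd(6,13) = 1
gcd(7,13) = 1
gcd(8,13) = 1
gcd(9,13) = 1
gcd(10,13) = 1
gcd(11,13) = 1
gcd(12,13) = 1
Generators: {1, 2, 3, 4, 5, 6, 7, 8, 9, 10, 11, 12}
Number of generators = φ(13) = 12

Generators of ℤ_13 = {1, 2, 3, 4, 5, 6, 7, 8, 9, 10, 11, 12}


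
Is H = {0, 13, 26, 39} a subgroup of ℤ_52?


Subgroup test for H = {0, 13, 26, 39} in (ℤ_52, +):
(1) 0 ∈ H? Yes
(2) Closure: for all a,b ∈ H, (a+b) mod 52 ∈ H? Yes
(3) Inverses: for all a ∈ H, -a mod 52 ∈ H? Yes

Yes, H is a subgroup of ℤ_52


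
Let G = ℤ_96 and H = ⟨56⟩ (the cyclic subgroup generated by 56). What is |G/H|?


|⟨56⟩| = n / gcd(56, 96) = 96 / 8 = 12
H is normal (ℤ_96 is abelian).
|G/H| = |G| / |H| = 96 / 12 = 8

|G/H| = 8


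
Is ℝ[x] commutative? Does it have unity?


Polynomial ring over ℝ (an integral domain) is a commutative integral domain with unity 1
Commutative: Yes
Integral domain: Yes
Has unity: Yes

ℝ[x]: Commutative=Yes, Unity=Yes


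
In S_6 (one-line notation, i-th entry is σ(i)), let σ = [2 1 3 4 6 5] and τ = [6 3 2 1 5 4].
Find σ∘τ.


σ∘τ: apply τ first, then σ
1 →τ 6 →σ 5
2 →τ 3 →σ 3
3 →τ 2 →σ 1
4 →τ 1 →σ 2
5 →τ 5 →σ 6
6 →τ 4 →σ 4

σ∘τ = [5 3 1 2 6 4]


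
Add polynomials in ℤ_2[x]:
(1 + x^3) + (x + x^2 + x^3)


Add coefficients mod 2:
x^0: 1 + 0 = 1 (mod 2)
x^1: 0 + 1 = 1 (mod 2)
x^2: 0 + 1 = 1 (mod 2)
x^3: 1 + 1 = 0 (mod 2)
Result: 1 + x + x^2

f + g = 1 + x + x^2


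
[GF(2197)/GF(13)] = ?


GF(2197) = GF(13^3), so the extension degree is 3

[GF(2197)/GF(13)] = 3


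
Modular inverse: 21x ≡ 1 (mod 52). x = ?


Use the extended Euclidean algorithm to write 1 = 21·s + 52·t; then s mod 52 is the inverse.
Euclidean algorithm:
  21 = 0·52 + 21
  52 = 2·21 + 10
  21 = 2·10 + 1
  10 = 10·1 + 0
gcd(21,52) = 1
Back-substitution gives: 21·(5) + 52·(-2) = 1
So 21⁻¹ ≡ 5 ≡ 5 (mod 52)
Check: 21 × 5 = 105 ≡ 1 (mod 52) ✓

21⁻¹ ≡ 5 (mod 52)


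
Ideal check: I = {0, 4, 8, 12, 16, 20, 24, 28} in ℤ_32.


Check ideal conditions for I = {0, 4, 8, 12, 16, 20, 24, 28} in ℤ_32:
(1) I is an additive subgroup? Yes
(2) For r ∈ ℤ_32 and a ∈ I: r·a ∈ I? Yes

Yes, I is an ideal of ℤ_32


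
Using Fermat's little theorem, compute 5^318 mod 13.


Fermat's little theorem: if p is prime and gcd(a,p)=1, then a^(p-1) ≡ 1 (mod p)
p = 13 is prime, gcd(5,13) = 1
Reduce exponent: 318 mod 12 = 6
So 5^318 ≡ 5^6 (mod 13)
5^6 mod 13 = 12

5^318 ≡ 12 (mod 13)


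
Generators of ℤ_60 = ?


g generates ℤ_n iff gcd(g,n) = 1
Prime factors of 60: 2, 3, 5
Generators are g ∈ {1,...,59} not divisible by any of these primes.
Generators: {1, 7, 11, 13, 17, 19, 23, 29, 31, 37, 41, 43, 47, 49, 53, 59}
Number of generators = φ(60) = 16

Generators of ℤ_60 = {1, 7, 11, 13, 17, 19, 23, 29, 31, 37, 41, 43, 47, 49, 53, 59}


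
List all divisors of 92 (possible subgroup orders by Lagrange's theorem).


Lagrange's theorem: |H| divides |G|
|G| = 92
Divisors of 92: 1, 2, 4, 23, 46, 92

Possible subgroup orders: {1, 2, 4, 23, 46, 92}


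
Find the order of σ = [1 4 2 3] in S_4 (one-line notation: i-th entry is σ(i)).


Cycle decomposition: (2 4 3)
Cycle lengths: 3
Order = lcm(3) = 3

ord(σ) = 3


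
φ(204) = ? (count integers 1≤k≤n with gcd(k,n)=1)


Factor n: 204 = 2^2 × 3 × 17
φ(n) = n · ∏(1 - 1/p) over distinct primes p | n
φ(204) = 204 · (1 - 1/2) · (1 - 1/3) · (1 - 1/17) = 64

φ(204) = 64


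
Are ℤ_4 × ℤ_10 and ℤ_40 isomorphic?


Comparing ℤ_4 × ℤ_10 and ℤ_40:
gcd(4,10) = 2 ≠ 1. Max element order in ℤ_4×ℤ_10 is lcm(4,10) = 20 < 40, so it has no element of order 40

No, ℤ_4 × ℤ_10 ≇ ℤ_40


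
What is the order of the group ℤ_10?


ℤ_n has n elements.

|ℤ_10| = 10


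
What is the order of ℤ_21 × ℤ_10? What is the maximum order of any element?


|ℤ_21 × ℤ_10| = 21 × 10 = 210
Max element order = lcm(21,10) = 210
Cyclic? Yes (gcd=1)

|ℤ_21×ℤ_10| = 210, max element order = 210


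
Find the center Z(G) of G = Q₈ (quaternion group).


Z(G) = {g ∈ G | gx = xg for all x ∈ G}
In Q₈ = {±1, ±i, ±j, ±k}, only ±1 commute with every element

Z(Q₈ (quaternion group)) = {1, -1}


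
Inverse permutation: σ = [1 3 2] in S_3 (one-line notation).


To find σ⁻¹, swap domain and range:
σ(1) = 1 → σ⁻¹(1) = 1
σ(2) = 3 → σ⁻¹(3) = 2
σ(3) = 2 → σ⁻¹(2) = 3

σ⁻¹ = [1 3 2]


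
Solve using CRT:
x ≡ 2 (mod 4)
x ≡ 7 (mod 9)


m₁ = 4, m₂ = 9, gcd = 1, so CRT applies. M = m₁·m₂ = 36
Let M₁ = M/m₁ = 9, M₂ = M/m₂ = 4
Find y₁ ≡ M₁⁻¹ (mod m₁): 9⁻¹ ≡ 1 (mod 4)
Find y₂ ≡ M₂⁻¹ (mod m₂): 4⁻¹ ≡ 7 (mod 9)
x = a₁·M₁·y₁ + a₂·M₂·y₂ = 2·9·1 + 7·4·7 = 214
Reduce mod 36: x ≡ 34
Check: 34 mod 4 = 2 ✓, 34 mod 9 = 7 ✓

x ≡ 34 (mod 36)


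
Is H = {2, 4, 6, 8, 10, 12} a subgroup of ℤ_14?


Subgroup test for H = {2, 4, 6, 8, 10, 12} in (ℤ_14, +):
(1) 0 ∈ H? No
(2) Closure: for all a,b ∈ H, (a+b) mod 14 ∈ H? No  [counterexample: 2 + 12 = 0 ∉ H]
(3) Inverses: for all a ∈ H, -a mod 14 ∈ H? Yes

No, H is not a subgroup of ℤ_14


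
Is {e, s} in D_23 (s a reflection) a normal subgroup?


H = {e, s} in D_23 (s a reflection)
r·s·r⁻¹ = sr⁻² ≠ s for n ≥ 3, so {e, s} is not closed under conjugation

No, not a normal subgroup


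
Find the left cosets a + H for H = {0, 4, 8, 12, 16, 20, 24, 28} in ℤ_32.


H = {0, 4, 8, 12, 16, 20, 24, 28}, |H| = 8
Number of cosets = |G|/|H| = 32/8 = 4
0 + H = {0, 4, 8, 12, 16, 20, 24, 28}
1 + H = {1, 5, 9, 13, 17, 21, 25, 29}
2 + H = {2, 6, 10, 14, 18, 22, 26, 30}
3 + H = {3, 7, 11, 15, 19, 23, 27, 31}

Cosets: 0+H={0,4,8,12,16,20,24,28}; 1+H={1,5,9,13,17,21,25,29}; 2+H={2,6,10,14,18,22,26,30}; 3+H={3,7,11,15,19,23,27,31}


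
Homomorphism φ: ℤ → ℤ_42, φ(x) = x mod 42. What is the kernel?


Kernel = preimage of identity
ker(φ) = {x ∈ ℤ : x ≡ 0 (mod 42)} = 42ℤ = {0, ±42, ±84, ...}

ker(φ) = 42ℤ


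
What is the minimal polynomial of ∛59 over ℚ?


∛59 satisfies x³ - 59 = 0, irreducible over ℚ (no rational root; 59 is not a perfect cube)

Minimal polynomial: x³ - 59


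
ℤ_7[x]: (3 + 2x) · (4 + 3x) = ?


Expand and collect like terms; reduce coefficients mod 7:
x^0: 3·4 = 12 ≡ 5 (mod 7)
x^1: 3·3 + 2·4 = 17 ≡ 3 (mod 7)
x^2: 2·3 = 6 ≡ 6 (mod 7)
Result: 5 + 3x + 6x^2

f · g = 5 + 3x + 6x^2


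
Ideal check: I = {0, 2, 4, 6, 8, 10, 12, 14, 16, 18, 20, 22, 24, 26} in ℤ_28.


Check ideal conditions for I = {0, 2, 4, 6, 8, 10, 12, 14, 16, 18, 20, 22, 24, 26} in ℤ_28:
(1) I is an additive subgroup? Yes
(2) For r ∈ ℤ_28 and a ∈ I: r·a ∈ I? Yes

Yes, I is an ideal of ℤ_28


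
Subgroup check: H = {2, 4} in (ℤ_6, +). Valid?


Subgroup test for H = {2, 4} in (ℤ_6, +):
(1) 0 ∈ H? No
(2) Closure: for all a,b ∈ H, (a+b) mod 6 ∈ H? No  [counterexample: 2 + 4 = 0 ∉ H]
(3) Inverses: for all a ∈ H, -a mod 6 ∈ H? Yes

No, H is not a subgroup of ℤ_6


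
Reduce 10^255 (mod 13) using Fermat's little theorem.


Fermat's little theorem: if p is prime and gcd(a,p)=1, then a^(p-1) ≡ 1 (mod p)
p = 13 is prime, gcd(10,13) = 1
Reduce exponent: 255 mod 12 = 3
So 10^255 ≡ 10^3 (mod 13)
10^3 mod 13 = 12

10^255 ≡ 12 (mod 13)


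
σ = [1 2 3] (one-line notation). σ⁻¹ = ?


To find σ⁻¹, swap domain and range:
σ(1) = 1 → σ⁻¹(1) = 1
σ(2) = 2 → σ⁻¹(2) = 2
σ(3) = 3 → σ⁻¹(3) = 3

σ⁻¹ = [1 2 3]


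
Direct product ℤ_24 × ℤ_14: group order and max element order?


|ℤ_24 × ℤ_14| = 24 × 14 = 336
Max element order = lcm(24,14) = 168
Cyclic? No (gcd=2)

|ℤ_24×ℤ_14| = 336, max element order = 168


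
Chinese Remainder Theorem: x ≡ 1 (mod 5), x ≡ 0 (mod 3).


m₁ = 5, m₂ = 3, gcd = 1, so CRT applies. M = m₁·m₂ = 15
Let M₁ = M/m₁ = 3, M₂ = M/m₂ = 5
Find y₁ ≡ M₁⁻¹ (mod m₁): 3⁻¹ ≡ 2 (mod 5)
Find y₂ ≡ M₂⁻¹ (mod m₂): 5⁻¹ ≡ 2 (mod 3)
x = a₁·M₁·y₁ + a₂·M₂·y₂ = 1·3·2 + 0·5·2 = 6
Reduce mod 15: x ≡ 6
Check: 6 mod 5 = 1 ✓, 6 mod 3 = 0 ✓

x ≡ 6 (mod 15)


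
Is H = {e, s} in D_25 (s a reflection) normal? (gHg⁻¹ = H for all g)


H = {e, s} in D_25 (s a reflection)
r·s·r⁻¹ = sr⁻² ≠ s for n ≥ 3, so {e, s} is not closed under conjugation

No, not a normal subgroup


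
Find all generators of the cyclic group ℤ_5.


g generates ℤ_n iff gcd(g,n) = 1
Checking each g ∈ {1,...,4}:
gcd(1,5) = 1
gcd(2,5) = 1
gcd(3,5) = 1
gcd(4,5) = 1
Generators: {1, 2, 3, 4}
Number of generators = φ(5) = 4

Generators of ℤ_5 = {1, 2, 3, 4}


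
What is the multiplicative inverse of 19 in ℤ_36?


Use the extended Euclidean algorithm to write 1 = 19·s + 36·t; then s mod 36 is the inverse.
Euclidean algorithm:
  19 = 0·36 + 19
  36 = 1·19 + 17
  19 = 1·17 + 2
  17 = 8·2 + 1
  2 = 2·1 + 0
gcd(19,36) = 1
Back-substitution gives: 19·(-17) + 36·(9) = 1
So 19⁻¹ ≡ -17 ≡ 19 (mod 36)
Check: 19 × 19 = 361 ≡ 1 (mod 36) ✓

19⁻¹ ≡ 19 (mod 36)


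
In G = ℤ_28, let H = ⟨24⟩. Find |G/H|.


|⟨24⟩| = n / gcd(24, 28) = 28 / 4 = 7
H is normal (ℤ_28 is abelian).
|G/H| = |G| / |H| = 28 / 7 = 4

|G/H| = 4


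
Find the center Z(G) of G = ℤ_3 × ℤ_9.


Z(G) = {g ∈ G | gx = xg for all x ∈ G}
Direct product of abelian groups is abelian, so Z(G) = G

Z(ℤ_3 × ℤ_9) = ℤ_3 × ℤ_9


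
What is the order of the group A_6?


|A_n| = n!/2 (even permutations)
|A_6| = 6!/2 = 720/2 = 360

|A_6| = 360


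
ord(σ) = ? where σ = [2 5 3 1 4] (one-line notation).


Cycle decomposition: (1 2 5 4)
Cycle lengths: 4
Order = lcm(4) = 4

ord(σ) = 4


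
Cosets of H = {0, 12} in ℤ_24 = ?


H = {0, 12}, |H| = 2
Number of cosets = |G|/|H| = 24/2 = 12
0 + H = {0, 12}
1 + H = {1, 13}
2 + H = {2, 14}
3 + H = {3, 15}
4 + H = {4, 16}
5 + H = {5, 17}
6 + H = {6, 18}
7 + H = {7, 19}
8 + H = {8, 20}
9 + H = {9, 21}
10 + H = {10, 22}
11 + H = {11, 23}

Cosets: 0+H={0,12}; 1+H={1,13}; 2+H={2,14}; 3+H={3,15}; 4+H={4,16}; 5+H={5,17}; 6+H={6,18}; 7+H={7,19}; 8+H={8,20}; 9+H={9,21}; 10+H={10,22}; 11+H={11,23}


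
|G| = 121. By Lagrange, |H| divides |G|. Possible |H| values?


Lagrange's theorem: |H| divides |G|
|G| = 121
Divisors of 121: 1, 11, 121

Possible subgroup orders: {1, 11, 121}


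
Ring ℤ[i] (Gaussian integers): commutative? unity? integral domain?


ℤ[i] is a commutative integral domain with unity 1 (in fact a Euclidean domain)
Commutative: Yes
Integral domain: Yes
Has unity: Yes

ℤ[i] (Gaussian integers): Commutative=Yes, Unity=Yes


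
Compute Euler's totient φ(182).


Factor n: 182 = 2 × 7 × 13
φ(n) = n · ∏(1 - 1/p) over distinct primes p | n
φ(182) = 182 · (1 - 1/2) · (1 - 1/7) · (1 - 1/13) = 72

φ(182) = 72


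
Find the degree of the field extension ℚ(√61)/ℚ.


√61 has minimal polynomial x² - 61 (irreducible over ℚ since 61 is squarefree)

[ℚ(√61)/ℚ] = 2


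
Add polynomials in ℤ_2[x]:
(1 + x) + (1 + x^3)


Add coefficients mod 2:
x^0: 1 + 1 = 0 (mod 2)
x^1: 1 + 0 = 1 (mod 2)
x^2: 0 + 0 = 0 (mod 2)
x^3: 0 + 1 = 1 (mod 2)
Result: x + x^3

f + g = x + x^3


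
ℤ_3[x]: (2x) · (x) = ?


Expand and collect like terms; reduce coefficients mod 3:
x^0: 0·0 = 0 ≡ 0 (mod 3)
x^1: 0·1 + 2·0 = 0 ≡ 0 (mod 3)
x^2: 2·1 = 2 ≡ 2 (mod 3)
Result: 2x^2

f · g = 2x^2


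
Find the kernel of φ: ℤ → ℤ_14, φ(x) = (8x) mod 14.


Kernel = preimage of identity
ker(φ) = {x ∈ ℤ : 8x ≡ 0 (mod 14)}. gcd(8,14) = 2, so 8x ≡ 0 (mod 14) ⟺ x ≡ 0 (mod 14/2 = 7). Hence ker(φ) = 7ℤ

ker(φ) = 7ℤ


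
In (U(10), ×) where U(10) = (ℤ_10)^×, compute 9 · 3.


Operation: multiplication mod 10
9 · 3 = (a × b) mod 10 with a = 9, b = 3

9 · 3 = 7


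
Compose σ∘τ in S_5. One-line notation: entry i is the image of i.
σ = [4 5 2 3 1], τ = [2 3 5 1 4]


σ∘τ: apply τ first, then σ
1 →τ 2 →σ 5
2 →τ 3 →σ 2
3 →τ 5 →σ 1
4 →τ 1 →σ 4
5 →τ 4 →σ 3

σ∘τ = [5 2 1 4 3]


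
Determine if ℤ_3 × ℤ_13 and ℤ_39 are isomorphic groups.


Comparing ℤ_3 × ℤ_13 and ℤ_39:
gcd(3,13) = 1, so ℤ_3 × ℤ_13 ≅ ℤ_39 (CRT)

Yes, ℤ_3 × ℤ_13 ≅ ℤ_39


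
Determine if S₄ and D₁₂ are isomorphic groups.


Comparing S₄ and D₁₂:
S₄ has trivial center; D₁₂ has center {e, r⁶}

No, S₄ ≇ D₁₂


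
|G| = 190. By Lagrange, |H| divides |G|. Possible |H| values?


Lagrange's theorem: |H| divides |G|
|G| = 190
Divisors of 190: 1, 2, 5, 10, 19, 38, 95, 190

Possible subgroup orders: {1, 2, 5, 10, 19, 38, 95, 190}


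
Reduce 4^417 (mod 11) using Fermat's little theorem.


Fermat's little theorem: if p is prime and gcd(a,p)=1, then a^(p-1) ≡ 1 (mod p)
p = 11 is prime, gcd(4,11) = 1
Reduce exponent: 417 mod 10 = 7
So 4^417 ≡ 4^7 (mod 11)
4^7 mod 11 = 5

4^417 ≡ 5 (mod 11)


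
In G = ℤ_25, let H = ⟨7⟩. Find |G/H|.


|⟨7⟩| = n / gcd(7, 25) = 25 / 1 = 25
H is normal (ℤ_25 is abelian).
|G/H| = |G| / |H| = 25 / 25 = 1

|G/H| = 1


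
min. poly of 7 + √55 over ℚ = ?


Let α = 7 + √55. Then α - 7 = √55, so (α - 7)² = 55, giving α² - 14α - 6 = 0. Degree 2 and α ∉ ℚ, so this is the minimal polynomial.

Minimal polynomial: x² - 14x - 6


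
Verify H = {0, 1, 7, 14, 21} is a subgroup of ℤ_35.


Subgroup test for H = {0, 1, 7, 14, 21} in (ℤ_35, +):
(1) 0 ∈ H? Yes
(2) Closure: for all a,b ∈ H, (a+b) mod 35 ∈ H? No  [counterexample: 1 + 1 = 2 ∉ H]
(3) Inverses: for all a ∈ H, -a mod 35 ∈ H? No

No, H is not a subgroup of ℤ_35


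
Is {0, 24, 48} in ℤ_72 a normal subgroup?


H = {0, 24, 48} in ℤ_72
ℤ_72 is abelian; every subgroup of an abelian group is normal

Yes, normal subgroup


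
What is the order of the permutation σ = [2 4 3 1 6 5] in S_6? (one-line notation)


Cycle decomposition: (1 2 4) (5 6)
Cycle lengths: 3, 2
Order = lcm(3, 2) = 6

ord(σ) = 6


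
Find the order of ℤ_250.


ℤ_n has n elements.

|ℤ_250| = 250


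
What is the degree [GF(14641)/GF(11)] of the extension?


GF(14641) = GF(11^4), so the extension degree is 4

[GF(14641)/GF(11)] = 4


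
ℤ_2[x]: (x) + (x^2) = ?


Add coefficients mod 2:
x^0: 0 + 0 = 0 (mod 2)
x^1: 1 + 0 = 1 (mod 2)
x^2: 0 + 1 = 1 (mod 2)
Result: x + x^2

f + g = x + x^2


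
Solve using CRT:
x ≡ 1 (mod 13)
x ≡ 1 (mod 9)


m₁ = 13, m₂ = 9, gcd = 1, so CRT applies. M = m₁·m₂ = 117
Let M₁ = M/m₁ = 9, M₂ = M/m₂ = 13
Find y₁ ≡ M₁⁻¹ (mod m₁): 9⁻¹ ≡ 3 (mod 13)
Find y₂ ≡ M₂⁻¹ (mod m₂): 13⁻¹ ≡ 7 (mod 9)
x = a₁·M₁·y₁ + a₂·M₂·y₂ = 1·9·3 + 1·13·7 = 118
Reduce mod 117: x ≡ 1
Check: 1 mod 13 = 1 ✓, 1 mod 9 = 1 ✓

x ≡ 1 (mod 117)


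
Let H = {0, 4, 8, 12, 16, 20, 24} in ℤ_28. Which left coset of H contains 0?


0 + H = {0 + h (mod 28) : h ∈ H}
0+0=0, 0+4=4, 0+8=8, 0+12=12, 0+16=16, 0+20=20, 0+24=24

0 + H = {0, 4, 8, 12, 16, 20, 24}


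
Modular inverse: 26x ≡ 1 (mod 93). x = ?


Use the extended Euclidean algorithm to write 1 = 26·s + 93·t; then s mod 93 is the inverse.
Euclidean algorithm:
  26 = 0·93 + 26
  93 = 3·26 + 15
  26 = 1·15 + 11
  15 = 1·11 + 4
  11 = 2·4 + 3
  4 = 1·3 + 1
  3 = 3·1 + 0
gcd(26,93) = 1
Back-substitution gives: 26·(-25) + 93·(7) = 1
So 26⁻¹ ≡ -25 ≡ 68 (mod 93)
Check: 26 × 68 = 1768 ≡ 1 (mod 93) ✓

26⁻¹ ≡ 68 (mod 93)


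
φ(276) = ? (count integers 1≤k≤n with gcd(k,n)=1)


Factor n: 276 = 2^2 × 3 × 23
φ(n) = n · ∏(1 - 1/p) over distinct primes p | n
φ(276) = 276 · (1 - 1/2) · (1 - 1/3) · (1 - 1/23) = 88

φ(276) = 88


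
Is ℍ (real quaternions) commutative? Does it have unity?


quaternion multiplication is non-commutative (ij = k ≠ ji = -k); has unity 1; a division ring but not an integral domain since integral domains are commutative by convention
Commutative: No
Integral domain: No
Has unity: Yes

ℍ (real quaternions): Commutative=No, Unity=Yes


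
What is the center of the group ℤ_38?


Z(G) = {g ∈ G | gx = xg for all x ∈ G}
ℤ_38 is abelian, so Z(G) = G

Z(ℤ_38) = ℤ_38


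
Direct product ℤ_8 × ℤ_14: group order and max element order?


|ℤ_8 × ℤ_14| = 8 × 14 = 112
Max element order = lcm(8,14) = 56
Cyclic? No (gcd=2)

|ℤ_8×ℤ_14| = 112, max element order = 56


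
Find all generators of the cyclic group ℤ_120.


g generates ℤ_n iff gcd(g,n) = 1
Prime factors of 120: 2, 3, 5
Generators are g ∈ {1,...,119} not divisible by any of these primes.
Generators: {1, 7, 11, 13, 17, 19, 23, 29, 31, 37, 41, 43, 47, 49, 53, 59, 61, 67, 71, 73, 77, 79, 83, 89, 91, 97, 101, 103, 107, 109, 113, 119}
Number of generators = φ(120) = 32

Generators of ℤ_120 = {1, 7, 11, 13, 17, 19, 23, 29, 31, 37, 41, 43, 47, 49, 53, 59, 61, 67, 71, 73, 77, 79, 83, 89, 91, 97, 101, 103, 107, 109, 113, 119}


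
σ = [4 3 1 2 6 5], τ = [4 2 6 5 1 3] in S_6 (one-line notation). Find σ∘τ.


σ∘τ: apply τ first, then σ
1 →τ 4 →σ 2
2 →τ 2 →σ 3
3 →τ 6 →σ 5
4 →τ 5 →σ 6
5 →τ 1 →σ 4
6 →τ 3 →σ 1

σ∘τ = [2 3 5 6 4 1]


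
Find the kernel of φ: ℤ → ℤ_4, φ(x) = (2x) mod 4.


Kernel = preimage of identity
ker(φ) = {x ∈ ℤ : 2x ≡ 0 (mod 4)}. gcd(2,4) = 2, so 2x ≡ 0 (mod 4) ⟺ x ≡ 0 (mod 4/2 = 2). Hence ker(φ) = 2ℤ

ker(φ) = 2ℤ


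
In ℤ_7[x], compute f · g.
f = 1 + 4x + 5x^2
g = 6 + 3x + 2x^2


Expand and collect like terms; reduce coefficients mod 7:
x^0: 1·6 = 6 ≡ 6 (mod 7)
x^1: 1·3 + 4·6 = 27 ≡ 6 (mod 7)
x^2: 1·2 + 4·3 + 5·6 = 44 ≡ 2 (mod 7)
x^3: 4·2 + 5·3 = 23 ≡ 2 (mod 7)
x^4: 5·2 = 10 ≡ 3 (mod 7)
Result: 6 + 6x + 2x^2 + 2x^3 + 3x^4

f · g = 6 + 6x + 2x^2 + 2x^3 + 3x^4


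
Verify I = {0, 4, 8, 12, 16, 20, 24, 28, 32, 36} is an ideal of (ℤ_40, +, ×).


Check ideal conditions for I = {0, 4, 8, 12, 16, 20, 24, 28, 32, 36} in ℤ_40:
(1) I is an additive subgroup? Yes
(2) For r ∈ ℤ_40 and a ∈ I: r·a ∈ I? Yes

Yes, I is an ideal of ℤ_40


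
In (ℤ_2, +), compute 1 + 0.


Operation: addition mod 2
1 + 0 = (a + b) mod 2 with a = 1, b = 0

1 + 0 = 1


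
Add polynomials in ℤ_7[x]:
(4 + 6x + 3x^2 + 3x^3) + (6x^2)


Add coefficients mod 7:
x^0: 4 + 0 = 4 (mod 7)
x^1: 6 + 0 = 6 (mod 7)
x^2: 3 + 6 = 2 (mod 7)
x^3: 3 + 0 = 3 (mod 7)
Result: 4 + 6x + 2x^2 + 3x^3

f + g = 4 + 6x + 2x^2 + 3x^3


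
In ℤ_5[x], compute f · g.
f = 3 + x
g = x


Expand and collect like terms; reduce coefficients mod 5:
x^0: 3·0 = 0 ≡ 0 (mod 5)
x^1: 3·1 + 1·0 = 3 ≡ 3 (mod 5)
x^2: 1·1 = 1 ≡ 1 (mod 5)
Result: 3x + x^2

f · g = 3x + x^2


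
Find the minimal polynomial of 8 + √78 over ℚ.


Let α = 8 + √78. Then α - 8 = √78, so (α - 8)² = 78, giving α² - 16α - 14 = 0. Degree 2 and α ∉ ℚ, so this is the minimal polynomial.

Minimal polynomial: x² - 16x - 14


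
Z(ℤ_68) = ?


Z(G) = {g ∈ G | gx = xg for all x ∈ G}
ℤ_68 is abelian, so Z(G) = G

Z(ℤ_68) = ℤ_68


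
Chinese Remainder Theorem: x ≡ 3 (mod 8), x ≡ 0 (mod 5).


m₁ = 8, m₂ = 5, gcd = 1, so CRT applies. M = m₁·m₂ = 40
Let M₁ = M/m₁ = 5, M₂ = M/m₂ = 8
Find y₁ ≡ M₁⁻¹ (mod m₁): 5⁻¹ ≡ 5 (mod 8)
Find y₂ ≡ M₂⁻¹ (mod m₂): 8⁻¹ ≡ 2 (mod 5)
x = a₁·M₁·y₁ + a₂·M₂·y₂ = 3·5·5 + 0·8·2 = 75
Reduce mod 40: x ≡ 35
Check: 35 mod 8 = 3 ✓, 35 mod 5 = 0 ✓

x ≡ 35 (mod 40)


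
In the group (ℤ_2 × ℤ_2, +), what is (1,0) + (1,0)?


Operation: componentwise addition mod (2, 2)
(1,0) + (1,0) = ((a₁+b₁) mod 2, (a₂+b₂) mod 2) with a = (1,0), b = (1,0)

(1,0) + (1,0) = (0,0)


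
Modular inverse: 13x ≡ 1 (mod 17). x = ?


Use the extended Euclidean algorithm to write 1 = 13·s + 17·t; then s mod 17 is the inverse.
Euclidean algorithm:
  13 = 0·17 + 13
  17 = 1·13 + 4
  13 = 3·4 + 1
  4 = 4·1 + 0
gcd(13,17) = 1
Back-substitution gives: 13·(4) + 17·(-3) = 1
So 13⁻¹ ≡ 4 ≡ 4 (mod 17)
Check: 13 × 4 = 52 ≡ 1 (mod 17) ✓

13⁻¹ ≡ 4 (mod 17)


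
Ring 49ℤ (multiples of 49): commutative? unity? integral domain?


49ℤ is a commutative ring under +,× but has no multiplicative identity (1 ∉ 49ℤ); it has no zero divisors, but without unity it is not an integral domain
Commutative: Yes
Integral domain: No
Has unity: No

49ℤ (multiples of 49): Commutative=Yes, Unity=No


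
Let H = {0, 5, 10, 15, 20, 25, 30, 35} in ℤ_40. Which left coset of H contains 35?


35 + H = {35 + h (mod 40) : h ∈ H}
35+0=35, 35+5=0, 35+10=5, 35+15=10, 35+20=15, 35+25=20, 35+30=25, 35+35=30
35 + H = {0, 5, 10, 15, 20, 25, 30, 35} = 0 + H

35 + H = {0, 5, 10, 15, 20, 25, 30, 35}


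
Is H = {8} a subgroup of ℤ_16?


Subgroup test for H = {8} in (ℤ_16, +):
(1) 0 ∈ H? No
(2) Closure: for all a,b ∈ H, (a+b) mod 16 ∈ H? No  [counterexample: 8 + 8 = 0 ∉ H]
(3) Inverses: for all a ∈ H, -a mod 16 ∈ H? Yes

No, H is not a subgroup of ℤ_16


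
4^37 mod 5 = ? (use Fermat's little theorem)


Fermat's little theorem: if p is prime and gcd(a,p)=1, then a^(p-1) ≡ 1 (mod p)
p = 5 is prime, gcd(4,5) = 1
Reduce exponent: 37 mod 4 = 1
So 4^37 ≡ 4^1 (mod 5)
4^1 mod 5 = 4

4^37 ≡ 4 (mod 5)


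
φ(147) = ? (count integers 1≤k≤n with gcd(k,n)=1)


Factor n: 147 = 3 × 7^2
φ(n) = n · ∏(1 - 1/p) over distinct primes p | n
φ(147) = 147 · (1 - 1/3) · (1 - 1/7) = 84

φ(147) = 84


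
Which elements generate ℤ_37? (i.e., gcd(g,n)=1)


g generates ℤ_n iff gcd(g,n) = 1
Prime factors of 37: 37
Generators are g ∈ {1,...,36} not divisible by any of these primes.
Generators: {1, 2, 3, 4, 5, 6, 7, 8, 9, 10, 11, 12, 13, 14, 15, 16, 17, 18, 19, 20, 21, 22, 23, 24, 25, 26, 27, 28, 29, 30, 31, 32, 33, 34, 35, 36}
Number of generators = φ(37) = 36

Generators of ℤ_37 = {1, 2, 3, 4, 5, 6, 7, 8, 9, 10, 11, 12, 13, 14, 15, 16, 17, 18, 19, 20, 21, 22, 23, 24, 25, 26, 27, 28, 29, 30, 31, 32, 33, 34, 35, 36}


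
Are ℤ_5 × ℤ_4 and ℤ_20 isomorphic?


Comparing ℤ_5 × ℤ_4 and ℤ_20:
gcd(5,4) = 1, so ℤ_5 × ℤ_4 ≅ ℤ_20 (CRT)

Yes, ℤ_5 × ℤ_4 ≅ ℤ_20


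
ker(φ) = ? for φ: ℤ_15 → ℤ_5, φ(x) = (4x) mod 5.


Kernel = preimage of identity
ker(φ) = {x ∈ ℤ_15 : 4x ≡ 0 (mod 5)}. Since 5 | 15, φ is well-defined. The kernel is the cyclic subgroup ⟨5⟩ of ℤ_15 (order 3), i.e. {0, 5, 10}

ker(φ) = {0, 5, 10}


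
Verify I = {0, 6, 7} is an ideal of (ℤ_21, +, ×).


Check ideal conditions for I = {0, 6, 7} in ℤ_21:
(1) I is an additive subgroup? No
(2) For r ∈ ℤ_21 and a ∈ I: r·a ∈ I? No  [counterexample: r=2, a=6, r·a mod 21 = 12 ∉ I]

No, I is not an ideal of ℤ_21


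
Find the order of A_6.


|A_n| = n!/2 (even permutations)
|A_6| = 6!/2 = 720/2 = 360

|A_6| = 360


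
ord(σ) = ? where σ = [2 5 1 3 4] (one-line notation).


Cycle decomposition: (1 2 5 4 3)
Cycle lengths: 5
Order = lcm(5) = 5

ord(σ) = 5


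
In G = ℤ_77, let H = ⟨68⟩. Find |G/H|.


|⟨68⟩| = n / gcd(68, 77) = 77 / 1 = 77
H is normal (ℤ_77 is abelian).
|G/H| = |G| / |H| = 77 / 77 = 1

|G/H| = 1


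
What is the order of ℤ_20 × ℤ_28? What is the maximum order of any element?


|ℤ_20 × ℤ_28| = 20 × 28 = 560
Max element order = lcm(20,28) = 140
Cyclic? No (gcd=4)

|ℤ_20×ℤ_28| = 560, max element order = 140


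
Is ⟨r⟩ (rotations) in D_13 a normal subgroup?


H = ⟨r⟩ (rotations) in D_13
The rotation subgroup ⟨r⟩ has index 2 in D_13, so it is normal

Yes, normal subgroup


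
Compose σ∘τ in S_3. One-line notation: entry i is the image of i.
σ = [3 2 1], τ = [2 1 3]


σ∘τ: apply τ first, then σ
1 →τ 2 →σ 2
2 →τ 1 →σ 3
3 →τ 3 →σ 1

σ∘τ = [2 3 1]


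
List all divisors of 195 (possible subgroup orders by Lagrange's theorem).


Lagrange's theorem: |H| divides |G|
|G| = 195
Divisors of 195: 1, 3, 5, 13, 15, 39, 65, 195

Possible subgroup orders: {1, 3, 5, 13, 15, 39, 65, 195}


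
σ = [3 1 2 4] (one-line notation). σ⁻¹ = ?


To find σ⁻¹, swap domain and range:
σ(1) = 3 → σ⁻¹(3) = 1
σ(2) = 1 → σ⁻¹(1) = 2
σ(3) = 2 → σ⁻¹(2) = 3
σ(4) = 4 → σ⁻¹(4) = 4

σ⁻¹ = [2 3 1 4]


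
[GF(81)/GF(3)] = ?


GF(81) = GF(3^4), so the extension degree is 4

[GF(81)/GF(3)] = 4


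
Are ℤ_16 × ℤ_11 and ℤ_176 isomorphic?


Comparing ℤ_16 × ℤ_11 and ℤ_176:
gcd(16,11) = 1, so ℤ_16 × ℤ_11 ≅ ℤ_176 (CRT)

Yes, ℤ_16 × ℤ_11 ≅ ℤ_176


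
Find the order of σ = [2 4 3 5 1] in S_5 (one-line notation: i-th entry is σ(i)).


Cycle decomposition: (1 2 4 5)
Cycle lengths: 4
Order = lcm(4) = 4

ord(σ) = 4


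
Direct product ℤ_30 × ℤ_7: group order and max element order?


|ℤ_30 × ℤ_7| = 30 × 7 = 210
Max element order = lcm(30,7) = 210
Cyclic? Yes (gcd=1)

|ℤ_30×ℤ_7| = 210, max element order = 210


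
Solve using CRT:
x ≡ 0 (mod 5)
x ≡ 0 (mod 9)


m₁ = 5, m₂ = 9, gcd = 1, so CRT applies. M = m₁·m₂ = 45
Let M₁ = M/m₁ = 9, M₂ = M/m₂ = 5
Find y₁ ≡ M₁⁻¹ (mod m₁): 9⁻¹ ≡ 4 (mod 5)
Find y₂ ≡ M₂⁻¹ (mod m₂): 5⁻¹ ≡ 2 (mod 9)
x = a₁·M₁·y₁ + a₂·M₂·y₂ = 0·9·4 + 0·5·2 = 0
Reduce mod 45: x ≡ 0
Check: 0 mod 5 = 0 ✓, 0 mod 9 = 0 ✓

x ≡ 0 (mod 45)


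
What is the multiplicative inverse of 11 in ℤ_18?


Use the extended Euclidean algorithm to write 1 = 11·s + 18·t; then s mod 18 is the inverse.
Euclidean algorithm:
  11 = 0·18 + 11
  18 = 1·11 + 7
  11 = 1·7 + 4
  7 = 1·4 + 3
  4 = 1·3 + 1
  3 = 3·1 + 0
gcd(11,18) = 1
Back-substitution gives: 11·(5) + 18·(-3) = 1
So 11⁻¹ ≡ 5 ≡ 5 (mod 18)
Check: 11 × 5 = 55 ≡ 1 (mod 18) ✓

11⁻¹ ≡ 5 (mod 18)


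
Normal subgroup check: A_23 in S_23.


H = A_23 in S_23
A_23 has index 2 in S_23, and every subgroup of index 2 is normal

Yes, normal subgroup


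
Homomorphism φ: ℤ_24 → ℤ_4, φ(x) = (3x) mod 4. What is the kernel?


Kernel = preimage of identity
ker(φ) = {x ∈ ℤ_24 : 3x ≡ 0 (mod 4)}. Since 4 | 24, φ is well-defined. The kernel is the cyclic subgroup ⟨4⟩ of ℤ_24 (order 6), i.e. {0, 4, 8, 12, 16, 20}

ker(φ) = {0, 4, 8, 12, 16, 20}


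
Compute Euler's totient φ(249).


Factor n: 249 = 3 × 83
φ(n) = n · ∏(1 - 1/p) over distinct primes p | n
φ(249) = 249 · (1 - 1/3) · (1 - 1/83) = 164

φ(249) = 164


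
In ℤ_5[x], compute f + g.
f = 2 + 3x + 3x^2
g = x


Add coefficients mod 5:
x^0: 2 + 0 = 2 (mod 5)
x^1: 3 + 1 = 4 (mod 5)
x^2: 3 + 0 = 3 (mod 5)
Result: 2 + 4x + 3x^2

f + g = 2 + 4x + 3x^2


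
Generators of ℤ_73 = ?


g generates ℤ_n iff gcd(g,n) = 1
Prime factors of 73: 73
Generators are g ∈ {1,...,72} not divisible by any of these primes.
Generators: {1, 2, 3, 4, 5, 6, 7, 8, 9, 10, 11, 12, 13, 14, 15, 16, 17, 18, 19, 20, 21, 22, 23, 24, 25, 26, 27, 28, 29, 30, 31, 32, 33, 34, 35, 36, 37, 38, 39, 40, 41, 42, 43, 44, 45, 46, 47, 48, 49, 50, 51, 52, 53, 54, 55, 56, 57, 58, 59, 60, 61, 62, 63, 64, 65, 66, 67, 68, 69, 70, 71, 72}
Number of generators = φ(73) = 72

Generators of ℤ_73 = {1, 2, 3, 4, 5, 6, 7, 8, 9, 10, 11, 12, 13, 14, 15, 16, 17, 18, 19, 20, 21, 22, 23, 24, 25, 26, 27, 28, 29, 30, 31, 32, 33, 34, 35, 36, 37, 38, 39, 40, 41, 42, 43, 44, 45, 46, 47, 48, 49, 50, 51, 52, 53, 54, 55, 56, 57, 58, 59, 60, 61, 62, 63, 64, 65, 66, 67, 68, 69, 70, 71, 72}


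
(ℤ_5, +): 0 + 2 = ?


Operation: addition mod 5
0 + 2 = (a + b) mod 5 with a = 0, b = 2

0 + 2 = 2


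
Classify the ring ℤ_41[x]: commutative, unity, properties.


ℤ_41 is a field (n prime), so ℤ_41[x] is a commutative integral domain with unity
Commutative: Yes
Integral domain: Yes
Has unity: Yes

ℤ_41[x]: Commutative=Yes, Unity=Yes


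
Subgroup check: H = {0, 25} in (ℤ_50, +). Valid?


Subgroup test for H = {0, 25} in (ℤ_50, +):
(1) 0 ∈ H? Yes
(2) Closure: for all a,b ∈ H, (a+b) mod 50 ∈ H? Yes
(3) Inverses: for all a ∈ H, -a mod 50 ∈ H? Yes

Yes, H is a subgroup of ℤ_50


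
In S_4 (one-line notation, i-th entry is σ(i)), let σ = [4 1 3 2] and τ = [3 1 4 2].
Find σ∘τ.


σ∘τ: apply τ first, then σ
1 →τ 3 →σ 3
2 →τ 1 →σ 4
3 →τ 4 →σ 2
4 →τ 2 →σ 1

σ∘τ = [3 4 2 1]


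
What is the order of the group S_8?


|S_n| = n! (number of permutations of n symbols)
|S_8| = 8! = 40320

|S_8| = 40320


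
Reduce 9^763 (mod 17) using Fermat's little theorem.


Fermat's little theorem: if p is prime and gcd(a,p)=1, then a^(p-1) ≡ 1 (mod p)
p = 17 is prime, gcd(9,17) = 1
Reduce exponent: 763 mod 16 = 11
So 9^763 ≡ 9^11 (mod 17)
9^11 mod 17 = 15

9^763 ≡ 15 (mod 17)


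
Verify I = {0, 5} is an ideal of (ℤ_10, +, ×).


Check ideal conditions for I = {0, 5} in ℤ_10:
(1) I is an additive subgroup? Yes
(2) For r ∈ ℤ_10 and a ∈ I: r·a ∈ I? Yes

Yes, I is an ideal of ℤ_10


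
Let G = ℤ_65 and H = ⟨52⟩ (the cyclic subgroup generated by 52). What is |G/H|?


|⟨52⟩| = n / gcd(52, 65) = 65 / 13 = 5
H is normal (ℤ_65 is abelian).
|G/H| = |G| / |H| = 65 / 5 = 13

|G/H| = 13


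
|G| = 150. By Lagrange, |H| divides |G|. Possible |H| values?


Lagrange's theorem: |H| divides |G|
|G| = 150
Divisors of 150: 1, 2, 3, 5, 6, 10, 15, 25, 30, 50, 75, 150

Possible subgroup orders: {1, 2, 3, 5, 6, 10, 15, 25, 30, 50, 75, 150}


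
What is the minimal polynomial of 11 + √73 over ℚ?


Let α = 11 + √73. Then α - 11 = √73, so (α - 11)² = 73, giving α² - 22α + 48 = 0. Degree 2 and α ∉ ℚ, so this is the minimal polynomial.

Minimal polynomial: x² - 22x + 48


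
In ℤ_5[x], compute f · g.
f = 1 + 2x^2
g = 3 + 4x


Expand and collect like terms; reduce coefficients mod 5:
x^0: 1·3 = 3 ≡ 3 (mod 5)
x^1: 1·4 + 0·3 = 4 ≡ 4 (mod 5)
x^2: 0·4 + 2·3 = 6 ≡ 1 (mod 5)
x^3: 2·4 = 8 ≡ 3 (mod 5)
Result: 3 + 4x + x^2 + 3x^3

f · g = 3 + 4x + x^2 + 3x^3


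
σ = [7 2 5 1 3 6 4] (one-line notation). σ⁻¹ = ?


To find σ⁻¹, swap domain and range:
σ(1) = 7 → σ⁻¹(7) = 1
σ(2) = 2 → σ⁻¹(2) = 2
σ(3) = 5 → σ⁻¹(5) = 3
σ(4) = 1 → σ⁻¹(1) = 4
σ(5) = 3 → σ⁻¹(3) = 5
σ(6) = 6 → σ⁻¹(6) = 6
σ(7) = 4 → σ⁻¹(4) = 7

σ⁻¹ = [4 2 5 7 3 6 1]


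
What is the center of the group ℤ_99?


Z(G) = {g ∈ G | gx = xg for all x ∈ G}
ℤ_99 is abelian, so Z(G) = G

Z(ℤ_99) = ℤ_99


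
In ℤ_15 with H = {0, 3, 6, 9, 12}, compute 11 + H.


11 + H = {11 + h (mod 15) : h ∈ H}
11+0=11, 11+3=14, 11+6=2, 11+9=5, 11+12=8
11 + H = {2, 5, 8, 11, 14} = 2 + H

11 + H = {2, 5, 8, 11, 14}


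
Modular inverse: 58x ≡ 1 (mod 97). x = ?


Use the extended Euclidean algorithm to write 1 = 58·s + 97·t; then s mod 97 is the inverse.
Euclidean algorithm:
  58 = 0·97 + 58
  97 = 1·58 + 39
  58 = 1·39 + 19
  39 = 2·19 + 1
  19 = 19·1 + 0
gcd(58,97) = 1
Back-substitution gives: 58·(-5) + 97·(3) = 1
So 58⁻¹ ≡ -5 ≡ 92 (mod 97)
Check: 58 × 92 = 5336 ≡ 1 (mod 97) ✓

58⁻¹ ≡ 92 (mod 97)


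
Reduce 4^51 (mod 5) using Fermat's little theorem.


Fermat's little theorem: if p is prime and gcd(a,p)=1, then a^(p-1) ≡ 1 (mod p)
p = 5 is prime, gcd(4,5) = 1
Reduce exponent: 51 mod 4 = 3
So 4^51 ≡ 4^3 (mod 5)
4^3 mod 5 = 4

4^51 ≡ 4 (mod 5)


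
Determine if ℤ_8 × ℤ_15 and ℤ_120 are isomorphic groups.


Comparing ℤ_8 × ℤ_15 and ℤ_120:
gcd(8,15) = 1, so ℤ_8 × ℤ_15 ≅ ℤ_120 (CRT)

Yes, ℤ_8 × ℤ_15 ≅ ℤ_120


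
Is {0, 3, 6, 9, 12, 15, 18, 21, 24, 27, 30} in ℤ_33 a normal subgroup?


H = {0, 3, 6, 9, 12, 15, 18, 21, 24, 27, 30} in ℤ_33
ℤ_33 is abelian; every subgroup of an abelian group is normal

Yes, normal subgroup


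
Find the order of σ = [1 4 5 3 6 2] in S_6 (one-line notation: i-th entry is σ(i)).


Cycle decomposition: (2 4 3 5 6)
Cycle lengths: 5
Order = lcm(5) = 5

ord(σ) = 5


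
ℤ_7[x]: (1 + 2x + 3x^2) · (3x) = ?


Expand and collect like terms; reduce coefficients mod 7:
x^0: 1·0 = 0 ≡ 0 (mod 7)
x^1: 1·3 + 2·0 = 3 ≡ 3 (mod 7)
x^2: 2·3 + 3·0 = 6 ≡ 6 (mod 7)
x^3: 3·3 = 9 ≡ 2 (mod 7)
Result: 3x + 6x^2 + 2x^3

f · g = 3x + 6x^2 + 2x^3


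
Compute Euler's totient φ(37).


Factor n: 37 = 37
φ(n) = n · ∏(1 - 1/p) over distinct primes p | n
φ(37) = 37 · (1 - 1/37) = 36

φ(37) = 36


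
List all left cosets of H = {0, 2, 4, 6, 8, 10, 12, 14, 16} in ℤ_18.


H = {0, 2, 4, 6, 8, 10, 12, 14, 16}, |H| = 9
Number of cosets = |G|/|H| = 18/9 = 2
0 + H = {0, 2, 4, 6, 8, 10, 12, 14, 16}
1 + H = {1, 3, 5, 7, 9, 11, 13, 15, 17}

Cosets: 0+H={0,2,4,6,8,10,12,14,16}; 1+H={1,3,5,7,9,11,13,15,17}
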